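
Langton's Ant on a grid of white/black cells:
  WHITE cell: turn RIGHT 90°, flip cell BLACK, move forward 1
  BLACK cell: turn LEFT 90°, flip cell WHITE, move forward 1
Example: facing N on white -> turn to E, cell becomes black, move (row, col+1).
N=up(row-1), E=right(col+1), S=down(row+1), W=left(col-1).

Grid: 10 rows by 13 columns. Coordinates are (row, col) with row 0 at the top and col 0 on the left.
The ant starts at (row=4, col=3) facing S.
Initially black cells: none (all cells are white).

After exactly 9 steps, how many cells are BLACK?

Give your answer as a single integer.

Step 1: on WHITE (4,3): turn R to W, flip to black, move to (4,2). |black|=1
Step 2: on WHITE (4,2): turn R to N, flip to black, move to (3,2). |black|=2
Step 3: on WHITE (3,2): turn R to E, flip to black, move to (3,3). |black|=3
Step 4: on WHITE (3,3): turn R to S, flip to black, move to (4,3). |black|=4
Step 5: on BLACK (4,3): turn L to E, flip to white, move to (4,4). |black|=3
Step 6: on WHITE (4,4): turn R to S, flip to black, move to (5,4). |black|=4
Step 7: on WHITE (5,4): turn R to W, flip to black, move to (5,3). |black|=5
Step 8: on WHITE (5,3): turn R to N, flip to black, move to (4,3). |black|=6
Step 9: on WHITE (4,3): turn R to E, flip to black, move to (4,4). |black|=7

Answer: 7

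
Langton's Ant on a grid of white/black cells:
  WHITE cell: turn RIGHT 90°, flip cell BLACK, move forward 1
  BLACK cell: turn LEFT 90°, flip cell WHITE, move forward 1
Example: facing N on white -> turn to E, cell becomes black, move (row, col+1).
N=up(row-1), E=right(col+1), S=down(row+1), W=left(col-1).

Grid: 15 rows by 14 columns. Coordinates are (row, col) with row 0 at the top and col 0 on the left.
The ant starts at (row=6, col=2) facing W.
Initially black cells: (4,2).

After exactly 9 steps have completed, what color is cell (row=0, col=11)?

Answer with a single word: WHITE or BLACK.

Step 1: on WHITE (6,2): turn R to N, flip to black, move to (5,2). |black|=2
Step 2: on WHITE (5,2): turn R to E, flip to black, move to (5,3). |black|=3
Step 3: on WHITE (5,3): turn R to S, flip to black, move to (6,3). |black|=4
Step 4: on WHITE (6,3): turn R to W, flip to black, move to (6,2). |black|=5
Step 5: on BLACK (6,2): turn L to S, flip to white, move to (7,2). |black|=4
Step 6: on WHITE (7,2): turn R to W, flip to black, move to (7,1). |black|=5
Step 7: on WHITE (7,1): turn R to N, flip to black, move to (6,1). |black|=6
Step 8: on WHITE (6,1): turn R to E, flip to black, move to (6,2). |black|=7
Step 9: on WHITE (6,2): turn R to S, flip to black, move to (7,2). |black|=8

Answer: WHITE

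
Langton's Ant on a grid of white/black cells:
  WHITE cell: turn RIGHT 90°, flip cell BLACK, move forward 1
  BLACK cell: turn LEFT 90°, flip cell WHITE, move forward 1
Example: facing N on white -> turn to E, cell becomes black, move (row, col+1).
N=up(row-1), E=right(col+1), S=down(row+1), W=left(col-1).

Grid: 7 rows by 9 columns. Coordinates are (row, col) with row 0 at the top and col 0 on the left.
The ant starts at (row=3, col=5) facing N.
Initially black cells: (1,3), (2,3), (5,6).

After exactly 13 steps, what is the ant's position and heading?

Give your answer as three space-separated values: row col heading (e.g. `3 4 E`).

Step 1: on WHITE (3,5): turn R to E, flip to black, move to (3,6). |black|=4
Step 2: on WHITE (3,6): turn R to S, flip to black, move to (4,6). |black|=5
Step 3: on WHITE (4,6): turn R to W, flip to black, move to (4,5). |black|=6
Step 4: on WHITE (4,5): turn R to N, flip to black, move to (3,5). |black|=7
Step 5: on BLACK (3,5): turn L to W, flip to white, move to (3,4). |black|=6
Step 6: on WHITE (3,4): turn R to N, flip to black, move to (2,4). |black|=7
Step 7: on WHITE (2,4): turn R to E, flip to black, move to (2,5). |black|=8
Step 8: on WHITE (2,5): turn R to S, flip to black, move to (3,5). |black|=9
Step 9: on WHITE (3,5): turn R to W, flip to black, move to (3,4). |black|=10
Step 10: on BLACK (3,4): turn L to S, flip to white, move to (4,4). |black|=9
Step 11: on WHITE (4,4): turn R to W, flip to black, move to (4,3). |black|=10
Step 12: on WHITE (4,3): turn R to N, flip to black, move to (3,3). |black|=11
Step 13: on WHITE (3,3): turn R to E, flip to black, move to (3,4). |black|=12

Answer: 3 4 E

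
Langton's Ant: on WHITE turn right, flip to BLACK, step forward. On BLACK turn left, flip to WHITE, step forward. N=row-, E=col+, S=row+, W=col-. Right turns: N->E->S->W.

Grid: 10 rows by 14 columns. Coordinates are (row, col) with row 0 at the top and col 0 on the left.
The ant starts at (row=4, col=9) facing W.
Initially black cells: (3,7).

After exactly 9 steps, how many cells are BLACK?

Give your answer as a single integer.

Step 1: on WHITE (4,9): turn R to N, flip to black, move to (3,9). |black|=2
Step 2: on WHITE (3,9): turn R to E, flip to black, move to (3,10). |black|=3
Step 3: on WHITE (3,10): turn R to S, flip to black, move to (4,10). |black|=4
Step 4: on WHITE (4,10): turn R to W, flip to black, move to (4,9). |black|=5
Step 5: on BLACK (4,9): turn L to S, flip to white, move to (5,9). |black|=4
Step 6: on WHITE (5,9): turn R to W, flip to black, move to (5,8). |black|=5
Step 7: on WHITE (5,8): turn R to N, flip to black, move to (4,8). |black|=6
Step 8: on WHITE (4,8): turn R to E, flip to black, move to (4,9). |black|=7
Step 9: on WHITE (4,9): turn R to S, flip to black, move to (5,9). |black|=8

Answer: 8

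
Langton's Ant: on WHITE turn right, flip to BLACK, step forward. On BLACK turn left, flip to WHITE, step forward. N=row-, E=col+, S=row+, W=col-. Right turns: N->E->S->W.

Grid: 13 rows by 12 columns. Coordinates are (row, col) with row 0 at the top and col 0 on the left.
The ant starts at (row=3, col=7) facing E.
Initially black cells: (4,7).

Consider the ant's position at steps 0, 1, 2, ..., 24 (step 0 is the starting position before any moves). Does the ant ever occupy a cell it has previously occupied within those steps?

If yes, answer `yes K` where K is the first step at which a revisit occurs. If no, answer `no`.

Answer: yes 5

Derivation:
Step 1: on WHITE (3,7): turn R to S, flip to black, move to (4,7). |black|=2 — new cell
Step 2: on BLACK (4,7): turn L to E, flip to white, move to (4,8). |black|=1 — new cell
Step 3: on WHITE (4,8): turn R to S, flip to black, move to (5,8). |black|=2 — new cell
Step 4: on WHITE (5,8): turn R to W, flip to black, move to (5,7). |black|=3 — new cell
Step 5: on WHITE (5,7): turn R to N, flip to black, move to (4,7). |black|=4 — REVISIT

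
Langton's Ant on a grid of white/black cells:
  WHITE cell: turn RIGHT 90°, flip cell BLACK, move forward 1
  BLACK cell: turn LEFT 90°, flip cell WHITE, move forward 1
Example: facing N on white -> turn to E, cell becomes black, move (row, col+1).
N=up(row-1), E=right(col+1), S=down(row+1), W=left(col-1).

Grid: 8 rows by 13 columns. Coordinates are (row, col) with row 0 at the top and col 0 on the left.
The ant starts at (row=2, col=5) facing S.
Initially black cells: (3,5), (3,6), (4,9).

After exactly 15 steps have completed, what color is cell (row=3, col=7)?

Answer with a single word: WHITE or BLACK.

Step 1: on WHITE (2,5): turn R to W, flip to black, move to (2,4). |black|=4
Step 2: on WHITE (2,4): turn R to N, flip to black, move to (1,4). |black|=5
Step 3: on WHITE (1,4): turn R to E, flip to black, move to (1,5). |black|=6
Step 4: on WHITE (1,5): turn R to S, flip to black, move to (2,5). |black|=7
Step 5: on BLACK (2,5): turn L to E, flip to white, move to (2,6). |black|=6
Step 6: on WHITE (2,6): turn R to S, flip to black, move to (3,6). |black|=7
Step 7: on BLACK (3,6): turn L to E, flip to white, move to (3,7). |black|=6
Step 8: on WHITE (3,7): turn R to S, flip to black, move to (4,7). |black|=7
Step 9: on WHITE (4,7): turn R to W, flip to black, move to (4,6). |black|=8
Step 10: on WHITE (4,6): turn R to N, flip to black, move to (3,6). |black|=9
Step 11: on WHITE (3,6): turn R to E, flip to black, move to (3,7). |black|=10
Step 12: on BLACK (3,7): turn L to N, flip to white, move to (2,7). |black|=9
Step 13: on WHITE (2,7): turn R to E, flip to black, move to (2,8). |black|=10
Step 14: on WHITE (2,8): turn R to S, flip to black, move to (3,8). |black|=11
Step 15: on WHITE (3,8): turn R to W, flip to black, move to (3,7). |black|=12

Answer: WHITE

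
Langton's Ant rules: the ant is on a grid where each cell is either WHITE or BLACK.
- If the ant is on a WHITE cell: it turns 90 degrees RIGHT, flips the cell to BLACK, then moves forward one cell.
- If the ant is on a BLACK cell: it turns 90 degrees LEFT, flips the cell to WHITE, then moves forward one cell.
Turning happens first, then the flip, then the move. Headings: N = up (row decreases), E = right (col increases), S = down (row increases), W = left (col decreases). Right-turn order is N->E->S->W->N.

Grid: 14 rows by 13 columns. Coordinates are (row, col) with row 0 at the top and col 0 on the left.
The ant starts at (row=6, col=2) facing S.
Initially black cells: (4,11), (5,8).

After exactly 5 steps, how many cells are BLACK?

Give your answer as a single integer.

Answer: 5

Derivation:
Step 1: on WHITE (6,2): turn R to W, flip to black, move to (6,1). |black|=3
Step 2: on WHITE (6,1): turn R to N, flip to black, move to (5,1). |black|=4
Step 3: on WHITE (5,1): turn R to E, flip to black, move to (5,2). |black|=5
Step 4: on WHITE (5,2): turn R to S, flip to black, move to (6,2). |black|=6
Step 5: on BLACK (6,2): turn L to E, flip to white, move to (6,3). |black|=5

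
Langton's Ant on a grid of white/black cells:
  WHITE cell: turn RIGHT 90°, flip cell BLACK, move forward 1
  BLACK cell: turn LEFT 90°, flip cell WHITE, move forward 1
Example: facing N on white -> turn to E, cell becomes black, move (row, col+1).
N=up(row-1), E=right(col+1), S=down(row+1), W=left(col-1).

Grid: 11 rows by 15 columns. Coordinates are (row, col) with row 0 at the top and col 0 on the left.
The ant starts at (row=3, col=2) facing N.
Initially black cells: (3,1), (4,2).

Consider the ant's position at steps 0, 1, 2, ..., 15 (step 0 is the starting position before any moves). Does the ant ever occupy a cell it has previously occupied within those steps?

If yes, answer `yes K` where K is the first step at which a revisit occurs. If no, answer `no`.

Answer: yes 7

Derivation:
Step 1: on WHITE (3,2): turn R to E, flip to black, move to (3,3). |black|=3 — new cell
Step 2: on WHITE (3,3): turn R to S, flip to black, move to (4,3). |black|=4 — new cell
Step 3: on WHITE (4,3): turn R to W, flip to black, move to (4,2). |black|=5 — new cell
Step 4: on BLACK (4,2): turn L to S, flip to white, move to (5,2). |black|=4 — new cell
Step 5: on WHITE (5,2): turn R to W, flip to black, move to (5,1). |black|=5 — new cell
Step 6: on WHITE (5,1): turn R to N, flip to black, move to (4,1). |black|=6 — new cell
Step 7: on WHITE (4,1): turn R to E, flip to black, move to (4,2). |black|=7 — REVISIT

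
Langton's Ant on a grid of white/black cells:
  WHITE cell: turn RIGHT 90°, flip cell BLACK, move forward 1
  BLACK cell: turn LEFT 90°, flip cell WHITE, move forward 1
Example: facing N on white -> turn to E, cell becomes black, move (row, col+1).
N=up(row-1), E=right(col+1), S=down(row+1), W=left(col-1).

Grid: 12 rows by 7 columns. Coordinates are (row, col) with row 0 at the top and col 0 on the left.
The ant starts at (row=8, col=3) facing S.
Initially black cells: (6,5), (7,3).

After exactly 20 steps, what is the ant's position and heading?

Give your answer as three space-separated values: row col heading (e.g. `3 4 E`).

Step 1: on WHITE (8,3): turn R to W, flip to black, move to (8,2). |black|=3
Step 2: on WHITE (8,2): turn R to N, flip to black, move to (7,2). |black|=4
Step 3: on WHITE (7,2): turn R to E, flip to black, move to (7,3). |black|=5
Step 4: on BLACK (7,3): turn L to N, flip to white, move to (6,3). |black|=4
Step 5: on WHITE (6,3): turn R to E, flip to black, move to (6,4). |black|=5
Step 6: on WHITE (6,4): turn R to S, flip to black, move to (7,4). |black|=6
Step 7: on WHITE (7,4): turn R to W, flip to black, move to (7,3). |black|=7
Step 8: on WHITE (7,3): turn R to N, flip to black, move to (6,3). |black|=8
Step 9: on BLACK (6,3): turn L to W, flip to white, move to (6,2). |black|=7
Step 10: on WHITE (6,2): turn R to N, flip to black, move to (5,2). |black|=8
Step 11: on WHITE (5,2): turn R to E, flip to black, move to (5,3). |black|=9
Step 12: on WHITE (5,3): turn R to S, flip to black, move to (6,3). |black|=10
Step 13: on WHITE (6,3): turn R to W, flip to black, move to (6,2). |black|=11
Step 14: on BLACK (6,2): turn L to S, flip to white, move to (7,2). |black|=10
Step 15: on BLACK (7,2): turn L to E, flip to white, move to (7,3). |black|=9
Step 16: on BLACK (7,3): turn L to N, flip to white, move to (6,3). |black|=8
Step 17: on BLACK (6,3): turn L to W, flip to white, move to (6,2). |black|=7
Step 18: on WHITE (6,2): turn R to N, flip to black, move to (5,2). |black|=8
Step 19: on BLACK (5,2): turn L to W, flip to white, move to (5,1). |black|=7
Step 20: on WHITE (5,1): turn R to N, flip to black, move to (4,1). |black|=8

Answer: 4 1 N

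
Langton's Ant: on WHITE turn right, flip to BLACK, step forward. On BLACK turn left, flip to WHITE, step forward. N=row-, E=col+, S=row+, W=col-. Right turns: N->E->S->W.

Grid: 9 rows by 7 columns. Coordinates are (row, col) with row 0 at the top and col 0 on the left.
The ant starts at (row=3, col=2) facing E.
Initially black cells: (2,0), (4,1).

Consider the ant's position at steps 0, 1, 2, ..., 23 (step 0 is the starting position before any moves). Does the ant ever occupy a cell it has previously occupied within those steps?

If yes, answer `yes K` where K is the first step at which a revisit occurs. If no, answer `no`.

Answer: yes 6

Derivation:
Step 1: on WHITE (3,2): turn R to S, flip to black, move to (4,2). |black|=3 — new cell
Step 2: on WHITE (4,2): turn R to W, flip to black, move to (4,1). |black|=4 — new cell
Step 3: on BLACK (4,1): turn L to S, flip to white, move to (5,1). |black|=3 — new cell
Step 4: on WHITE (5,1): turn R to W, flip to black, move to (5,0). |black|=4 — new cell
Step 5: on WHITE (5,0): turn R to N, flip to black, move to (4,0). |black|=5 — new cell
Step 6: on WHITE (4,0): turn R to E, flip to black, move to (4,1). |black|=6 — REVISIT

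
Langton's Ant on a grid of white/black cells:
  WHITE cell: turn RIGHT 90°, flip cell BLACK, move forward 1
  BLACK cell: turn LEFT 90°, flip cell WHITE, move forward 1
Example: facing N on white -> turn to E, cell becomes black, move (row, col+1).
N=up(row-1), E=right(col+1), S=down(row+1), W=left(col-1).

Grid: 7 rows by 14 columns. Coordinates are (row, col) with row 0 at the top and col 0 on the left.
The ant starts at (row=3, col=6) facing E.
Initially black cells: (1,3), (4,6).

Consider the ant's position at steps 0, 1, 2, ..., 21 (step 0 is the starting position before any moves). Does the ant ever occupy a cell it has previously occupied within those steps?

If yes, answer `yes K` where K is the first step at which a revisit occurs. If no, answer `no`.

Answer: yes 5

Derivation:
Step 1: on WHITE (3,6): turn R to S, flip to black, move to (4,6). |black|=3 — new cell
Step 2: on BLACK (4,6): turn L to E, flip to white, move to (4,7). |black|=2 — new cell
Step 3: on WHITE (4,7): turn R to S, flip to black, move to (5,7). |black|=3 — new cell
Step 4: on WHITE (5,7): turn R to W, flip to black, move to (5,6). |black|=4 — new cell
Step 5: on WHITE (5,6): turn R to N, flip to black, move to (4,6). |black|=5 — REVISIT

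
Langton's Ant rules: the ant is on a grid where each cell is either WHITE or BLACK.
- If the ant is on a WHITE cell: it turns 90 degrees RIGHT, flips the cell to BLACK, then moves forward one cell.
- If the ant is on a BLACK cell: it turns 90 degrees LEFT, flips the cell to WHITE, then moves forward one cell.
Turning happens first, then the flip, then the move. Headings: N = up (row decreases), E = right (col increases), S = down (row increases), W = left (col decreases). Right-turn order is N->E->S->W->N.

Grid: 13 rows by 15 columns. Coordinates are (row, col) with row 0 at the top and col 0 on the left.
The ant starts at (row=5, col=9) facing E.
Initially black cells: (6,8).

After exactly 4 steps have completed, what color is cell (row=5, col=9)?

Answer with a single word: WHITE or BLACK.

Answer: BLACK

Derivation:
Step 1: on WHITE (5,9): turn R to S, flip to black, move to (6,9). |black|=2
Step 2: on WHITE (6,9): turn R to W, flip to black, move to (6,8). |black|=3
Step 3: on BLACK (6,8): turn L to S, flip to white, move to (7,8). |black|=2
Step 4: on WHITE (7,8): turn R to W, flip to black, move to (7,7). |black|=3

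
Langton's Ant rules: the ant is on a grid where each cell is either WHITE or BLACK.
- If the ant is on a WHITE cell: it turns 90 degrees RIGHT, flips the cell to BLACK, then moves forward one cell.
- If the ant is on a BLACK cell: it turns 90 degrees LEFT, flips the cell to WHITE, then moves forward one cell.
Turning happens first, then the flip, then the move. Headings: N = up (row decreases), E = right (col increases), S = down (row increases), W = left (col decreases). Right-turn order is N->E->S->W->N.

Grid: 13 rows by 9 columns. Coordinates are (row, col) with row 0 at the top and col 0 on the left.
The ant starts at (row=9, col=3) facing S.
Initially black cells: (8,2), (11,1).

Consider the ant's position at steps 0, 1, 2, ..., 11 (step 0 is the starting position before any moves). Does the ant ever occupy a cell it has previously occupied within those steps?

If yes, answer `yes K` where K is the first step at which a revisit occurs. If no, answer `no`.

Answer: yes 6

Derivation:
Step 1: on WHITE (9,3): turn R to W, flip to black, move to (9,2). |black|=3 — new cell
Step 2: on WHITE (9,2): turn R to N, flip to black, move to (8,2). |black|=4 — new cell
Step 3: on BLACK (8,2): turn L to W, flip to white, move to (8,1). |black|=3 — new cell
Step 4: on WHITE (8,1): turn R to N, flip to black, move to (7,1). |black|=4 — new cell
Step 5: on WHITE (7,1): turn R to E, flip to black, move to (7,2). |black|=5 — new cell
Step 6: on WHITE (7,2): turn R to S, flip to black, move to (8,2). |black|=6 — REVISIT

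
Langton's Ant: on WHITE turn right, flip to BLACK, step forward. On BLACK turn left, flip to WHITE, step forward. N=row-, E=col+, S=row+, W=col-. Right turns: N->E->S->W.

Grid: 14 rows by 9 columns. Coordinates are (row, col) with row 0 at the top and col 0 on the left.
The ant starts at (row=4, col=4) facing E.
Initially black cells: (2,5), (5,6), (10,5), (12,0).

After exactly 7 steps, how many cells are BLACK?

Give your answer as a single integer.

Step 1: on WHITE (4,4): turn R to S, flip to black, move to (5,4). |black|=5
Step 2: on WHITE (5,4): turn R to W, flip to black, move to (5,3). |black|=6
Step 3: on WHITE (5,3): turn R to N, flip to black, move to (4,3). |black|=7
Step 4: on WHITE (4,3): turn R to E, flip to black, move to (4,4). |black|=8
Step 5: on BLACK (4,4): turn L to N, flip to white, move to (3,4). |black|=7
Step 6: on WHITE (3,4): turn R to E, flip to black, move to (3,5). |black|=8
Step 7: on WHITE (3,5): turn R to S, flip to black, move to (4,5). |black|=9

Answer: 9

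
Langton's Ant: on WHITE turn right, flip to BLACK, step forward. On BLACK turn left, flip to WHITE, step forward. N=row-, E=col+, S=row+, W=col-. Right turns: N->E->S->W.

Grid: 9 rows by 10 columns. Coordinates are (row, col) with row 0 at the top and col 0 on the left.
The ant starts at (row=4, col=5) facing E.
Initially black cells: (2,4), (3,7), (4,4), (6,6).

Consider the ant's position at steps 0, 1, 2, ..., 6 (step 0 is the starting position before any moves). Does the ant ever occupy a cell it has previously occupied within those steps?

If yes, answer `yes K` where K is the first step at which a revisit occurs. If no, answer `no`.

Answer: no

Derivation:
Step 1: on WHITE (4,5): turn R to S, flip to black, move to (5,5). |black|=5 — new cell
Step 2: on WHITE (5,5): turn R to W, flip to black, move to (5,4). |black|=6 — new cell
Step 3: on WHITE (5,4): turn R to N, flip to black, move to (4,4). |black|=7 — new cell
Step 4: on BLACK (4,4): turn L to W, flip to white, move to (4,3). |black|=6 — new cell
Step 5: on WHITE (4,3): turn R to N, flip to black, move to (3,3). |black|=7 — new cell
Step 6: on WHITE (3,3): turn R to E, flip to black, move to (3,4). |black|=8 — new cell
No revisit within 6 steps.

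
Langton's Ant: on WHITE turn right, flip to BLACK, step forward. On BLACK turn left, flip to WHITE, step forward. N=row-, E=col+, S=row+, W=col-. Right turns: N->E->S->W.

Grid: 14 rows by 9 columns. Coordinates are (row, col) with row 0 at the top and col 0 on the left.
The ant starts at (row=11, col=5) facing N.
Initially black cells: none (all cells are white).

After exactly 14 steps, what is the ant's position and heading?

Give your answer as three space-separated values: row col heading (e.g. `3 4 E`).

Step 1: on WHITE (11,5): turn R to E, flip to black, move to (11,6). |black|=1
Step 2: on WHITE (11,6): turn R to S, flip to black, move to (12,6). |black|=2
Step 3: on WHITE (12,6): turn R to W, flip to black, move to (12,5). |black|=3
Step 4: on WHITE (12,5): turn R to N, flip to black, move to (11,5). |black|=4
Step 5: on BLACK (11,5): turn L to W, flip to white, move to (11,4). |black|=3
Step 6: on WHITE (11,4): turn R to N, flip to black, move to (10,4). |black|=4
Step 7: on WHITE (10,4): turn R to E, flip to black, move to (10,5). |black|=5
Step 8: on WHITE (10,5): turn R to S, flip to black, move to (11,5). |black|=6
Step 9: on WHITE (11,5): turn R to W, flip to black, move to (11,4). |black|=7
Step 10: on BLACK (11,4): turn L to S, flip to white, move to (12,4). |black|=6
Step 11: on WHITE (12,4): turn R to W, flip to black, move to (12,3). |black|=7
Step 12: on WHITE (12,3): turn R to N, flip to black, move to (11,3). |black|=8
Step 13: on WHITE (11,3): turn R to E, flip to black, move to (11,4). |black|=9
Step 14: on WHITE (11,4): turn R to S, flip to black, move to (12,4). |black|=10

Answer: 12 4 S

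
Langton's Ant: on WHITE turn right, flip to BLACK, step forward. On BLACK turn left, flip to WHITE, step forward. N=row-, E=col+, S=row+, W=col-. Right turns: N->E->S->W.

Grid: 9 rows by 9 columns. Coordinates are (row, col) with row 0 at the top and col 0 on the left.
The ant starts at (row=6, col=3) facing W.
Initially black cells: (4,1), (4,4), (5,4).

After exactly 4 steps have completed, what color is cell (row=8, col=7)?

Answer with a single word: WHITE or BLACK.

Answer: WHITE

Derivation:
Step 1: on WHITE (6,3): turn R to N, flip to black, move to (5,3). |black|=4
Step 2: on WHITE (5,3): turn R to E, flip to black, move to (5,4). |black|=5
Step 3: on BLACK (5,4): turn L to N, flip to white, move to (4,4). |black|=4
Step 4: on BLACK (4,4): turn L to W, flip to white, move to (4,3). |black|=3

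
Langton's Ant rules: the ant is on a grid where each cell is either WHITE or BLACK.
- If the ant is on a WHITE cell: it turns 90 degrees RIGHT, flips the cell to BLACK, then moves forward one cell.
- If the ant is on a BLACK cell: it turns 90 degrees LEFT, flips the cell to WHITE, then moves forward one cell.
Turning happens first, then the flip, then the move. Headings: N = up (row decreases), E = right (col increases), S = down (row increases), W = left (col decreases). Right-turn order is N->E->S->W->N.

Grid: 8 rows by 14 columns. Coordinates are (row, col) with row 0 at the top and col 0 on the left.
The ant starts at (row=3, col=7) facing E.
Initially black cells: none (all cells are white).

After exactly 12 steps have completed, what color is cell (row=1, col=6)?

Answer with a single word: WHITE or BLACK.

Step 1: on WHITE (3,7): turn R to S, flip to black, move to (4,7). |black|=1
Step 2: on WHITE (4,7): turn R to W, flip to black, move to (4,6). |black|=2
Step 3: on WHITE (4,6): turn R to N, flip to black, move to (3,6). |black|=3
Step 4: on WHITE (3,6): turn R to E, flip to black, move to (3,7). |black|=4
Step 5: on BLACK (3,7): turn L to N, flip to white, move to (2,7). |black|=3
Step 6: on WHITE (2,7): turn R to E, flip to black, move to (2,8). |black|=4
Step 7: on WHITE (2,8): turn R to S, flip to black, move to (3,8). |black|=5
Step 8: on WHITE (3,8): turn R to W, flip to black, move to (3,7). |black|=6
Step 9: on WHITE (3,7): turn R to N, flip to black, move to (2,7). |black|=7
Step 10: on BLACK (2,7): turn L to W, flip to white, move to (2,6). |black|=6
Step 11: on WHITE (2,6): turn R to N, flip to black, move to (1,6). |black|=7
Step 12: on WHITE (1,6): turn R to E, flip to black, move to (1,7). |black|=8

Answer: BLACK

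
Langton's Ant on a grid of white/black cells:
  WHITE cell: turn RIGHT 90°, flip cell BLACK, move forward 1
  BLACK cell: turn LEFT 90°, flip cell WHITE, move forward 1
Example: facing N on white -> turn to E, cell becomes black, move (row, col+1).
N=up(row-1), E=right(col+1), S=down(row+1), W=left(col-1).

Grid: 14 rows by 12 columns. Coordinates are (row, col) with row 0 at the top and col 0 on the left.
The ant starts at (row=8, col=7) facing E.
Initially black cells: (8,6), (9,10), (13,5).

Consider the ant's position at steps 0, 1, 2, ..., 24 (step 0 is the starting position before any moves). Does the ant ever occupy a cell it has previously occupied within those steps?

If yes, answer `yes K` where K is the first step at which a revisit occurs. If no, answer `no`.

Answer: yes 7

Derivation:
Step 1: on WHITE (8,7): turn R to S, flip to black, move to (9,7). |black|=4 — new cell
Step 2: on WHITE (9,7): turn R to W, flip to black, move to (9,6). |black|=5 — new cell
Step 3: on WHITE (9,6): turn R to N, flip to black, move to (8,6). |black|=6 — new cell
Step 4: on BLACK (8,6): turn L to W, flip to white, move to (8,5). |black|=5 — new cell
Step 5: on WHITE (8,5): turn R to N, flip to black, move to (7,5). |black|=6 — new cell
Step 6: on WHITE (7,5): turn R to E, flip to black, move to (7,6). |black|=7 — new cell
Step 7: on WHITE (7,6): turn R to S, flip to black, move to (8,6). |black|=8 — REVISIT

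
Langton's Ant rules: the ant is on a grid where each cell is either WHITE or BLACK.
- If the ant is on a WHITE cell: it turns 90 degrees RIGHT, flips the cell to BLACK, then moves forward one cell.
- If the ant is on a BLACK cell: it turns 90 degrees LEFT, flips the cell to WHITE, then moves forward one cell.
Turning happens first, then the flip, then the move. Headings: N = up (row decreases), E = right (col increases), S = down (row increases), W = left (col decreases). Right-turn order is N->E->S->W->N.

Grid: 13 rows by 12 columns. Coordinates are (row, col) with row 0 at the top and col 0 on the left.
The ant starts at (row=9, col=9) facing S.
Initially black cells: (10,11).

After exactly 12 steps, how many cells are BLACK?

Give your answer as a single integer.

Answer: 9

Derivation:
Step 1: on WHITE (9,9): turn R to W, flip to black, move to (9,8). |black|=2
Step 2: on WHITE (9,8): turn R to N, flip to black, move to (8,8). |black|=3
Step 3: on WHITE (8,8): turn R to E, flip to black, move to (8,9). |black|=4
Step 4: on WHITE (8,9): turn R to S, flip to black, move to (9,9). |black|=5
Step 5: on BLACK (9,9): turn L to E, flip to white, move to (9,10). |black|=4
Step 6: on WHITE (9,10): turn R to S, flip to black, move to (10,10). |black|=5
Step 7: on WHITE (10,10): turn R to W, flip to black, move to (10,9). |black|=6
Step 8: on WHITE (10,9): turn R to N, flip to black, move to (9,9). |black|=7
Step 9: on WHITE (9,9): turn R to E, flip to black, move to (9,10). |black|=8
Step 10: on BLACK (9,10): turn L to N, flip to white, move to (8,10). |black|=7
Step 11: on WHITE (8,10): turn R to E, flip to black, move to (8,11). |black|=8
Step 12: on WHITE (8,11): turn R to S, flip to black, move to (9,11). |black|=9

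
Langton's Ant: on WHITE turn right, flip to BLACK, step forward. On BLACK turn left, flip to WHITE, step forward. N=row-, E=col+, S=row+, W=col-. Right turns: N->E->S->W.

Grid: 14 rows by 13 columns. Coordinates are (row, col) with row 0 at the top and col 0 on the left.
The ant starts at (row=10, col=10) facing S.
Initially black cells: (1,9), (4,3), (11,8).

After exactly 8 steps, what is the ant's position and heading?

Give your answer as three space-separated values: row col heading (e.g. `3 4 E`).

Step 1: on WHITE (10,10): turn R to W, flip to black, move to (10,9). |black|=4
Step 2: on WHITE (10,9): turn R to N, flip to black, move to (9,9). |black|=5
Step 3: on WHITE (9,9): turn R to E, flip to black, move to (9,10). |black|=6
Step 4: on WHITE (9,10): turn R to S, flip to black, move to (10,10). |black|=7
Step 5: on BLACK (10,10): turn L to E, flip to white, move to (10,11). |black|=6
Step 6: on WHITE (10,11): turn R to S, flip to black, move to (11,11). |black|=7
Step 7: on WHITE (11,11): turn R to W, flip to black, move to (11,10). |black|=8
Step 8: on WHITE (11,10): turn R to N, flip to black, move to (10,10). |black|=9

Answer: 10 10 N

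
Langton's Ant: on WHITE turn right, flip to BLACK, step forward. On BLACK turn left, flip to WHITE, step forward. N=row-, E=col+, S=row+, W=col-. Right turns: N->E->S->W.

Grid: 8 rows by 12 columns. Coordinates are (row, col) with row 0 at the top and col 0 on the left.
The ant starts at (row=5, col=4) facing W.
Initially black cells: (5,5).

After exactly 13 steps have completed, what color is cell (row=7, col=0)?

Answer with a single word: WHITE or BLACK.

Answer: WHITE

Derivation:
Step 1: on WHITE (5,4): turn R to N, flip to black, move to (4,4). |black|=2
Step 2: on WHITE (4,4): turn R to E, flip to black, move to (4,5). |black|=3
Step 3: on WHITE (4,5): turn R to S, flip to black, move to (5,5). |black|=4
Step 4: on BLACK (5,5): turn L to E, flip to white, move to (5,6). |black|=3
Step 5: on WHITE (5,6): turn R to S, flip to black, move to (6,6). |black|=4
Step 6: on WHITE (6,6): turn R to W, flip to black, move to (6,5). |black|=5
Step 7: on WHITE (6,5): turn R to N, flip to black, move to (5,5). |black|=6
Step 8: on WHITE (5,5): turn R to E, flip to black, move to (5,6). |black|=7
Step 9: on BLACK (5,6): turn L to N, flip to white, move to (4,6). |black|=6
Step 10: on WHITE (4,6): turn R to E, flip to black, move to (4,7). |black|=7
Step 11: on WHITE (4,7): turn R to S, flip to black, move to (5,7). |black|=8
Step 12: on WHITE (5,7): turn R to W, flip to black, move to (5,6). |black|=9
Step 13: on WHITE (5,6): turn R to N, flip to black, move to (4,6). |black|=10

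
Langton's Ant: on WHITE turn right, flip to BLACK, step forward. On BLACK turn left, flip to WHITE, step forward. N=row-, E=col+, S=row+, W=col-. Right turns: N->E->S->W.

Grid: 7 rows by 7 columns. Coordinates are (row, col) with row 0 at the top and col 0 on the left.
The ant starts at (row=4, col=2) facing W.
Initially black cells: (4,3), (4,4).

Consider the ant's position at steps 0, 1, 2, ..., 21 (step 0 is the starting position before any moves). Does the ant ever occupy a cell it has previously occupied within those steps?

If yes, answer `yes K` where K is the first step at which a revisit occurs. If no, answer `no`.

Step 1: on WHITE (4,2): turn R to N, flip to black, move to (3,2). |black|=3 — new cell
Step 2: on WHITE (3,2): turn R to E, flip to black, move to (3,3). |black|=4 — new cell
Step 3: on WHITE (3,3): turn R to S, flip to black, move to (4,3). |black|=5 — new cell
Step 4: on BLACK (4,3): turn L to E, flip to white, move to (4,4). |black|=4 — new cell
Step 5: on BLACK (4,4): turn L to N, flip to white, move to (3,4). |black|=3 — new cell
Step 6: on WHITE (3,4): turn R to E, flip to black, move to (3,5). |black|=4 — new cell
Step 7: on WHITE (3,5): turn R to S, flip to black, move to (4,5). |black|=5 — new cell
Step 8: on WHITE (4,5): turn R to W, flip to black, move to (4,4). |black|=6 — REVISIT

Answer: yes 8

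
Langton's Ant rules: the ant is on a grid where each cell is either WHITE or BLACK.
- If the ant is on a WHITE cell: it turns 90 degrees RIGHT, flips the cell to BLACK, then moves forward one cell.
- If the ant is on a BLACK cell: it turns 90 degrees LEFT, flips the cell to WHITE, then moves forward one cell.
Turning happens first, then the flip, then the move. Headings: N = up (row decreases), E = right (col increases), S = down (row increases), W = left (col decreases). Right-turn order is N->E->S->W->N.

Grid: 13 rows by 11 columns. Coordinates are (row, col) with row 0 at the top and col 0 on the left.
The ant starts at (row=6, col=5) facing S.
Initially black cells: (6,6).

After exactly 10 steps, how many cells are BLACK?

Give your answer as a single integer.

Step 1: on WHITE (6,5): turn R to W, flip to black, move to (6,4). |black|=2
Step 2: on WHITE (6,4): turn R to N, flip to black, move to (5,4). |black|=3
Step 3: on WHITE (5,4): turn R to E, flip to black, move to (5,5). |black|=4
Step 4: on WHITE (5,5): turn R to S, flip to black, move to (6,5). |black|=5
Step 5: on BLACK (6,5): turn L to E, flip to white, move to (6,6). |black|=4
Step 6: on BLACK (6,6): turn L to N, flip to white, move to (5,6). |black|=3
Step 7: on WHITE (5,6): turn R to E, flip to black, move to (5,7). |black|=4
Step 8: on WHITE (5,7): turn R to S, flip to black, move to (6,7). |black|=5
Step 9: on WHITE (6,7): turn R to W, flip to black, move to (6,6). |black|=6
Step 10: on WHITE (6,6): turn R to N, flip to black, move to (5,6). |black|=7

Answer: 7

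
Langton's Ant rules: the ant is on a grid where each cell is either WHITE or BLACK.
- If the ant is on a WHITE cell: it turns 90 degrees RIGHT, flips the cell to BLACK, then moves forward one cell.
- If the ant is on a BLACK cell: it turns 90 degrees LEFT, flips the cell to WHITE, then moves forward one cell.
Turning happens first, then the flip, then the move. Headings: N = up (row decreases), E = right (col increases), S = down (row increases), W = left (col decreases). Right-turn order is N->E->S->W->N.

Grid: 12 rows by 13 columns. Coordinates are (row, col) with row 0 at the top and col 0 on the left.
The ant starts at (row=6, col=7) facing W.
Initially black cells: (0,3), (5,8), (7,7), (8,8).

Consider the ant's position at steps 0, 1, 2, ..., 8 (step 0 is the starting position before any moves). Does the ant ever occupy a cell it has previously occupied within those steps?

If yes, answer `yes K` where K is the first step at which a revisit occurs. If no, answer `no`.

Step 1: on WHITE (6,7): turn R to N, flip to black, move to (5,7). |black|=5 — new cell
Step 2: on WHITE (5,7): turn R to E, flip to black, move to (5,8). |black|=6 — new cell
Step 3: on BLACK (5,8): turn L to N, flip to white, move to (4,8). |black|=5 — new cell
Step 4: on WHITE (4,8): turn R to E, flip to black, move to (4,9). |black|=6 — new cell
Step 5: on WHITE (4,9): turn R to S, flip to black, move to (5,9). |black|=7 — new cell
Step 6: on WHITE (5,9): turn R to W, flip to black, move to (5,8). |black|=8 — REVISIT

Answer: yes 6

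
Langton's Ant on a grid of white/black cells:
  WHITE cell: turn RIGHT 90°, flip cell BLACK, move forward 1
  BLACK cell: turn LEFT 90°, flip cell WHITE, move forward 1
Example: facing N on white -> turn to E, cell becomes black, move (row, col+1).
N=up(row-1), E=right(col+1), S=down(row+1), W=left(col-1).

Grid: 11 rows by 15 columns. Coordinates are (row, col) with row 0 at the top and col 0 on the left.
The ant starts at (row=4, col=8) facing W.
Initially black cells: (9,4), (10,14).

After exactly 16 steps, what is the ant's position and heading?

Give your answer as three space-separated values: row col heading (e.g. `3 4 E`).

Answer: 4 8 W

Derivation:
Step 1: on WHITE (4,8): turn R to N, flip to black, move to (3,8). |black|=3
Step 2: on WHITE (3,8): turn R to E, flip to black, move to (3,9). |black|=4
Step 3: on WHITE (3,9): turn R to S, flip to black, move to (4,9). |black|=5
Step 4: on WHITE (4,9): turn R to W, flip to black, move to (4,8). |black|=6
Step 5: on BLACK (4,8): turn L to S, flip to white, move to (5,8). |black|=5
Step 6: on WHITE (5,8): turn R to W, flip to black, move to (5,7). |black|=6
Step 7: on WHITE (5,7): turn R to N, flip to black, move to (4,7). |black|=7
Step 8: on WHITE (4,7): turn R to E, flip to black, move to (4,8). |black|=8
Step 9: on WHITE (4,8): turn R to S, flip to black, move to (5,8). |black|=9
Step 10: on BLACK (5,8): turn L to E, flip to white, move to (5,9). |black|=8
Step 11: on WHITE (5,9): turn R to S, flip to black, move to (6,9). |black|=9
Step 12: on WHITE (6,9): turn R to W, flip to black, move to (6,8). |black|=10
Step 13: on WHITE (6,8): turn R to N, flip to black, move to (5,8). |black|=11
Step 14: on WHITE (5,8): turn R to E, flip to black, move to (5,9). |black|=12
Step 15: on BLACK (5,9): turn L to N, flip to white, move to (4,9). |black|=11
Step 16: on BLACK (4,9): turn L to W, flip to white, move to (4,8). |black|=10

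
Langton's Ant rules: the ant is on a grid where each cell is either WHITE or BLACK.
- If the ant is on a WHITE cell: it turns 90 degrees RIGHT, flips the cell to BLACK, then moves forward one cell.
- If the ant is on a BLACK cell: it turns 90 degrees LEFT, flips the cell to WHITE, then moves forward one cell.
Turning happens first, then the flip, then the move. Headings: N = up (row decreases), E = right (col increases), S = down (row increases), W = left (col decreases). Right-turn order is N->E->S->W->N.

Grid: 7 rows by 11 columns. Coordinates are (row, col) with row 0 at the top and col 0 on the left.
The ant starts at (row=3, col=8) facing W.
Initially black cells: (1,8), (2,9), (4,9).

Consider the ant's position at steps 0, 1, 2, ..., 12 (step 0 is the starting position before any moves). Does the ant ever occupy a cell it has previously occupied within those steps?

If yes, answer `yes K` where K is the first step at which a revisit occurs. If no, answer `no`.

Answer: yes 6

Derivation:
Step 1: on WHITE (3,8): turn R to N, flip to black, move to (2,8). |black|=4 — new cell
Step 2: on WHITE (2,8): turn R to E, flip to black, move to (2,9). |black|=5 — new cell
Step 3: on BLACK (2,9): turn L to N, flip to white, move to (1,9). |black|=4 — new cell
Step 4: on WHITE (1,9): turn R to E, flip to black, move to (1,10). |black|=5 — new cell
Step 5: on WHITE (1,10): turn R to S, flip to black, move to (2,10). |black|=6 — new cell
Step 6: on WHITE (2,10): turn R to W, flip to black, move to (2,9). |black|=7 — REVISIT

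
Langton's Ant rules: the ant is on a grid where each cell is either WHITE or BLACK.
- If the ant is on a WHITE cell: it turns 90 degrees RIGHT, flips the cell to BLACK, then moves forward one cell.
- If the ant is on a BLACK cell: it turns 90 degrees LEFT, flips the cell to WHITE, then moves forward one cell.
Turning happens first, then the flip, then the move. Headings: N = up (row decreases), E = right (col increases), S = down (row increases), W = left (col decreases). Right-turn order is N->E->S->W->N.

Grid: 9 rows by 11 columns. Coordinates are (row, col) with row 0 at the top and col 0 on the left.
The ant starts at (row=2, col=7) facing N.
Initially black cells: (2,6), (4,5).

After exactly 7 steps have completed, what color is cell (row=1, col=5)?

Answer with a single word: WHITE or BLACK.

Answer: WHITE

Derivation:
Step 1: on WHITE (2,7): turn R to E, flip to black, move to (2,8). |black|=3
Step 2: on WHITE (2,8): turn R to S, flip to black, move to (3,8). |black|=4
Step 3: on WHITE (3,8): turn R to W, flip to black, move to (3,7). |black|=5
Step 4: on WHITE (3,7): turn R to N, flip to black, move to (2,7). |black|=6
Step 5: on BLACK (2,7): turn L to W, flip to white, move to (2,6). |black|=5
Step 6: on BLACK (2,6): turn L to S, flip to white, move to (3,6). |black|=4
Step 7: on WHITE (3,6): turn R to W, flip to black, move to (3,5). |black|=5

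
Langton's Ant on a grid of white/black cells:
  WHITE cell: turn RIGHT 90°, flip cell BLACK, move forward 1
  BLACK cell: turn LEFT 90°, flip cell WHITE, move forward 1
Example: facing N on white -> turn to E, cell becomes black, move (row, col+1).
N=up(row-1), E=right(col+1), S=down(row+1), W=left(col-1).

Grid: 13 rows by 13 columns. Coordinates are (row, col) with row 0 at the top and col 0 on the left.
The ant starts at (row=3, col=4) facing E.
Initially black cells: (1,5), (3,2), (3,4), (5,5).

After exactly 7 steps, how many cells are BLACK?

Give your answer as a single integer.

Answer: 7

Derivation:
Step 1: on BLACK (3,4): turn L to N, flip to white, move to (2,4). |black|=3
Step 2: on WHITE (2,4): turn R to E, flip to black, move to (2,5). |black|=4
Step 3: on WHITE (2,5): turn R to S, flip to black, move to (3,5). |black|=5
Step 4: on WHITE (3,5): turn R to W, flip to black, move to (3,4). |black|=6
Step 5: on WHITE (3,4): turn R to N, flip to black, move to (2,4). |black|=7
Step 6: on BLACK (2,4): turn L to W, flip to white, move to (2,3). |black|=6
Step 7: on WHITE (2,3): turn R to N, flip to black, move to (1,3). |black|=7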